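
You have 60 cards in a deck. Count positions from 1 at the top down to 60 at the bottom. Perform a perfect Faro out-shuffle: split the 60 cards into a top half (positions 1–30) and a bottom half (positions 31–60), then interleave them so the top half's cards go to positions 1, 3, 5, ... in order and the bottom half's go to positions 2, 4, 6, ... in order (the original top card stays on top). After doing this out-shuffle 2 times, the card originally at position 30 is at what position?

58

Track the card's position through each out-shuffle:
30 → 59 → 58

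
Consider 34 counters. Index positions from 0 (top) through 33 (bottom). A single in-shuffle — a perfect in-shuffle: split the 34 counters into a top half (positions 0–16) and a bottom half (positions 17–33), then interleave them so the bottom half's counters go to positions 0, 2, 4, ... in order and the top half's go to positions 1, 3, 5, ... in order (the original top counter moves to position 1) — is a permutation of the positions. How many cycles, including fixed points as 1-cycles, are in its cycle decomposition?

Trace each unvisited position around until it returns:
(0 1 3 7 15 31 ... len 12) (2 5 11 23 12 25 ... len 12) (4 9 19) (6 13 27 20) (14 29 24)
5 cycles in total.

5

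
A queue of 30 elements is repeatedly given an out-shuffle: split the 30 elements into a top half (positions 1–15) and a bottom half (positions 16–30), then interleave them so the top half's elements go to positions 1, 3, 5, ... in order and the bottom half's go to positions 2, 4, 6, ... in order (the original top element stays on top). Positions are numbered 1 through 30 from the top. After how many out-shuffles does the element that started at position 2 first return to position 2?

Follow position 2 under repeated out-shuffles:
2 → 3 → 5 → 9 → 17 → 4 → 7 → 13 → ... → 2 (length 28)
It first returns after 28 out-shuffles.

28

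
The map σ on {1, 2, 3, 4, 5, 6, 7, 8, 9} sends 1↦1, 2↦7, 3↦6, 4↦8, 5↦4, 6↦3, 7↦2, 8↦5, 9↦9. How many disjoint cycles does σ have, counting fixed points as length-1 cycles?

5

Cycle decomposition: (1) (2 7) (3 6) (4 8 5) (9).
5 cycles.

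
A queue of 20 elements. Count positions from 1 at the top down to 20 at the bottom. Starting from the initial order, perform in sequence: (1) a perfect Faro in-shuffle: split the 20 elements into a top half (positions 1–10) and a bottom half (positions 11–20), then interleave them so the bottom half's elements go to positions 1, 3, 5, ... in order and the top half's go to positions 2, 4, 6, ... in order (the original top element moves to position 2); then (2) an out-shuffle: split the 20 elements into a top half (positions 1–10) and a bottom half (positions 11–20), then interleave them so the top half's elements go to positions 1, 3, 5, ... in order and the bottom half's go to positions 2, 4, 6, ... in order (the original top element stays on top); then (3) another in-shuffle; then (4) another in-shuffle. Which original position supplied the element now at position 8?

16

Undo the operations in reverse order, starting from position 8:
  undo op 4 (in-shuffle, from top half): 8 ← 4
  undo op 3 (in-shuffle, from top half): 4 ← 2
  undo op 2 (out-shuffle, from bottom half): 2 ← 11
  undo op 1 (in-shuffle, from bottom half): 11 ← 16
So the element at position 8 came from original position 16.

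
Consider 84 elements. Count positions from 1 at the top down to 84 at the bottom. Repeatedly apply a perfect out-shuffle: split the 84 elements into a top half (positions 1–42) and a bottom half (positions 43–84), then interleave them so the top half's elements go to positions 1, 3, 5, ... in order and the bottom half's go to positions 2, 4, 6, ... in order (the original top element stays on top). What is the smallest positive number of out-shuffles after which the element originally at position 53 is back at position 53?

Follow position 53 under repeated out-shuffles:
53 → 22 → 43 → 2 → 3 → 5 → 9 → 17 → ... → 53 (length 82)
It first returns after 82 out-shuffles.

82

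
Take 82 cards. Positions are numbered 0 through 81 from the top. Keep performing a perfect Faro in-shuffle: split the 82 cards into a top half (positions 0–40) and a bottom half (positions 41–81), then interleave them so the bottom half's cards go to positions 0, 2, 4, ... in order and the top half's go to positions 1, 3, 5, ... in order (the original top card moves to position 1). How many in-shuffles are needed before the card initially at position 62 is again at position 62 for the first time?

Follow position 62 under repeated in-shuffles:
62 → 42 → 2 → 5 → 11 → 23 → 47 → 12 → ... → 62 (length 82)
It first returns after 82 in-shuffles.

82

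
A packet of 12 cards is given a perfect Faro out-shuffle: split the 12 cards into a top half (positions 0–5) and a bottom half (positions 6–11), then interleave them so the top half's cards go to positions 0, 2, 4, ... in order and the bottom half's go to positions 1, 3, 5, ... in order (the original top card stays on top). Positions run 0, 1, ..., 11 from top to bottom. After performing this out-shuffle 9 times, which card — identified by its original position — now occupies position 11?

Work backwards from position 11, undoing one out-shuffle at a time:
11 ← 11 ← 11 ← 11 ← 11 ← 11 ← 11 ← 11 ← 11 ← 11
So the card now at position 11 started at position 11.

11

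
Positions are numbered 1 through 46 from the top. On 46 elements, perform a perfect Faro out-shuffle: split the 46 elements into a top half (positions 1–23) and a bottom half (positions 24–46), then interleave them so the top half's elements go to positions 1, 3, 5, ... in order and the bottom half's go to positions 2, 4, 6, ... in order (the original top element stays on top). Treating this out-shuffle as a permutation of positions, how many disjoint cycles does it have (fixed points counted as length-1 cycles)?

9

Trace each unvisited position around until it returns:
(1) (2 3 5 9 17 33 ... len 12) (4 7 13 25) (6 11 21 41 36 26) (8 15 29 12 23 45 ... len 12) (10 19 37 28) (16 31) (22 43 40 34) ... plus 1 more
9 cycles in total.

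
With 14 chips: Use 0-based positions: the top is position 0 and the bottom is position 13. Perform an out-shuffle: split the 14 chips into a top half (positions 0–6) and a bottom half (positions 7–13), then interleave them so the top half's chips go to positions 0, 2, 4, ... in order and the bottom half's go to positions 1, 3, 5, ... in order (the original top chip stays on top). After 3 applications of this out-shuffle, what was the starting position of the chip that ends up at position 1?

Work backwards from position 1, undoing one out-shuffle at a time:
1 ← 7 ← 10 ← 5
So the chip now at position 1 started at position 5.

5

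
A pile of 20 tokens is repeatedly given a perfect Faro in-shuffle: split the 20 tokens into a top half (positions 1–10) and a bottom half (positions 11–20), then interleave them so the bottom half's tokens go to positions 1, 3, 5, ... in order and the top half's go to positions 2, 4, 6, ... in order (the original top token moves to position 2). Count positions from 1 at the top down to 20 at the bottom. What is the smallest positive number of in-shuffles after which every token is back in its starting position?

The in-shuffle permutes the 20 positions with cycle lengths [2, 3, 3, 6, 6].
Every token is home exactly when every cycle has completed a whole number of laps, i.e. after lcm(2, 3, 6) = 6 in-shuffles.

6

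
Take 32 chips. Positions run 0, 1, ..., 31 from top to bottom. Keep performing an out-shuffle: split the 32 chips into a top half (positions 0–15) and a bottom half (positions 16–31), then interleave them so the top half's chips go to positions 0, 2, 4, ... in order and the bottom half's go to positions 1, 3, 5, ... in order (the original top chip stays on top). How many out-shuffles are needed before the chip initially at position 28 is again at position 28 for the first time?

5

Follow position 28 under repeated out-shuffles:
28 → 25 → 19 → 7 → 14 → 28
It first returns after 5 out-shuffles.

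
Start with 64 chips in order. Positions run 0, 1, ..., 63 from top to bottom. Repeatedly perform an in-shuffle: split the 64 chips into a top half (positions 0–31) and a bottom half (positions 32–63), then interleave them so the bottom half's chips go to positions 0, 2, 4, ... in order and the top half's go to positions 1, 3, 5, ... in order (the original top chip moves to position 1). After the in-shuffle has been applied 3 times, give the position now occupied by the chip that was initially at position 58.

16

Track the chip's position through each in-shuffle:
58 → 52 → 40 → 16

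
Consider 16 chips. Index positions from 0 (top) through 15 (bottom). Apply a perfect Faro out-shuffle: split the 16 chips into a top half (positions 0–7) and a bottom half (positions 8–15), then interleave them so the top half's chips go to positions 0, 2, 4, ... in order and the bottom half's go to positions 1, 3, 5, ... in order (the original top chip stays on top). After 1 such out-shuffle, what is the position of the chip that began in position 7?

Track the chip's position through each out-shuffle:
7 → 14

14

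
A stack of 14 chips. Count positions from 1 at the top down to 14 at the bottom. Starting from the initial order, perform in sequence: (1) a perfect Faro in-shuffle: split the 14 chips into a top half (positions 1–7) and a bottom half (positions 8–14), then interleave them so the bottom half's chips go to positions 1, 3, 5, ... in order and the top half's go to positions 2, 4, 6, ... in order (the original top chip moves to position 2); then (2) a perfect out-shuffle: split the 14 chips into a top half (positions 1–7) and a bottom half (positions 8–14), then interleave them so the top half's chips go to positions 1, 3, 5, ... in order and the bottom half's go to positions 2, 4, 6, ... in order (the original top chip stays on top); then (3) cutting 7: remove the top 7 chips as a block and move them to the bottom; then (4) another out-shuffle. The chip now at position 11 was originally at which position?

11

Undo the operations in reverse order, starting from position 11:
  undo op 4 (out-shuffle, from top half): 11 ← 6
  undo op 3 (cut 7): 6 ← 13
  undo op 2 (out-shuffle, from top half): 13 ← 7
  undo op 1 (in-shuffle, from bottom half): 7 ← 11
So the chip at position 11 came from original position 11.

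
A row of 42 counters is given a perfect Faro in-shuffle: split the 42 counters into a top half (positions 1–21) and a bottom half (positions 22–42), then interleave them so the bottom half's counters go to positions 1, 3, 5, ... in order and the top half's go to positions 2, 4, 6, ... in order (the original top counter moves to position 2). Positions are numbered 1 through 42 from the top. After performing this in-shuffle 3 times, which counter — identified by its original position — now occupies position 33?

Work backwards from position 33, undoing one in-shuffle at a time:
33 ← 38 ← 19 ← 31
So the counter now at position 33 started at position 31.

31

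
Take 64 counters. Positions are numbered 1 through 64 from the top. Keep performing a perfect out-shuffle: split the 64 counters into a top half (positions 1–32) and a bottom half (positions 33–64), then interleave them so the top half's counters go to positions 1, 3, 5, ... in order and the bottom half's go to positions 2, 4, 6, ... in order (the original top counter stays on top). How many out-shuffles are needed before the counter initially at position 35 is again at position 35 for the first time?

Follow position 35 under repeated out-shuffles:
35 → 6 → 11 → 21 → 41 → 18 → 35
It first returns after 6 out-shuffles.

6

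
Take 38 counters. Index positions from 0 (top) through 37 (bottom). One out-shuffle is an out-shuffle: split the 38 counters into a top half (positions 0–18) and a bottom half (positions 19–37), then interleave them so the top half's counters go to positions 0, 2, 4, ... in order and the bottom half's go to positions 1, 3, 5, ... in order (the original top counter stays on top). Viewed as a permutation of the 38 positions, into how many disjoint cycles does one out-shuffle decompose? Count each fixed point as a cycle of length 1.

Trace each unvisited position around until it returns:
(0) (1 2 4 8 16 32 ... len 36) (37)
3 cycles in total.

3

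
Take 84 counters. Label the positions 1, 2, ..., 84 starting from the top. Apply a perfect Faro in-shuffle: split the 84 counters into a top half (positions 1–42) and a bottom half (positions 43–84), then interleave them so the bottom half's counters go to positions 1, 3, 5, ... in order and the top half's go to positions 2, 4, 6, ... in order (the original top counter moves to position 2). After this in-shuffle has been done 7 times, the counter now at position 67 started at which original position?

Work backwards from position 67, undoing one in-shuffle at a time:
67 ← 76 ← 38 ← 19 ← 52 ← 26 ← 13 ← 49
So the counter now at position 67 started at position 49.

49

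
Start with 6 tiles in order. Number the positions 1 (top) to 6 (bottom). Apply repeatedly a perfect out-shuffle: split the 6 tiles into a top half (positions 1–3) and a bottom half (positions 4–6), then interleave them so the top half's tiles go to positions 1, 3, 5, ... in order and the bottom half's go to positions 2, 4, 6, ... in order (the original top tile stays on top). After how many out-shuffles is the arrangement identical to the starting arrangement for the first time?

The out-shuffle permutes the 6 positions with cycle lengths [1, 1, 4].
Every tile is home exactly when every cycle has completed a whole number of laps, i.e. after lcm(1, 4) = 4 out-shuffles.

4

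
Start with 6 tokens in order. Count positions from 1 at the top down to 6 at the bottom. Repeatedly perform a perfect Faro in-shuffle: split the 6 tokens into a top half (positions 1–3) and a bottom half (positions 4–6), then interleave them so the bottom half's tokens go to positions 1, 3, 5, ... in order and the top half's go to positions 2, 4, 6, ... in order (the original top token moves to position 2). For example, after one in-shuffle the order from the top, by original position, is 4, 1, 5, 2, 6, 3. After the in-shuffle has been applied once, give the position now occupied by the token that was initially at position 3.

Track the token's position through each in-shuffle:
3 → 6

6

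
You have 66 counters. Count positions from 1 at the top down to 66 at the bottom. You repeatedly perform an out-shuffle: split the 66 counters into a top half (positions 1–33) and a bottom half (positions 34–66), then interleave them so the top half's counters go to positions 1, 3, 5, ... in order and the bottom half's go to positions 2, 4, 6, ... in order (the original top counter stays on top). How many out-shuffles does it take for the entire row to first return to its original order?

The out-shuffle permutes the 66 positions with cycle lengths [1, 1, 4, 12, 12, 12, 12, 12].
Every counter is home exactly when every cycle has completed a whole number of laps, i.e. after lcm(1, 4, 12) = 12 out-shuffles.

12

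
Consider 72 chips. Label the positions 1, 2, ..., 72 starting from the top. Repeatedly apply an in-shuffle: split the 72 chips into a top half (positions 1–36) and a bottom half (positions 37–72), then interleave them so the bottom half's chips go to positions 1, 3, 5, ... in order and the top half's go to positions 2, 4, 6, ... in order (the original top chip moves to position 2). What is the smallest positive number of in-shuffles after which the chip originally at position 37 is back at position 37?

Follow position 37 under repeated in-shuffles:
37 → 1 → 2 → 4 → 8 → 16 → 32 → 64 → 55 → 37
It first returns after 9 in-shuffles.

9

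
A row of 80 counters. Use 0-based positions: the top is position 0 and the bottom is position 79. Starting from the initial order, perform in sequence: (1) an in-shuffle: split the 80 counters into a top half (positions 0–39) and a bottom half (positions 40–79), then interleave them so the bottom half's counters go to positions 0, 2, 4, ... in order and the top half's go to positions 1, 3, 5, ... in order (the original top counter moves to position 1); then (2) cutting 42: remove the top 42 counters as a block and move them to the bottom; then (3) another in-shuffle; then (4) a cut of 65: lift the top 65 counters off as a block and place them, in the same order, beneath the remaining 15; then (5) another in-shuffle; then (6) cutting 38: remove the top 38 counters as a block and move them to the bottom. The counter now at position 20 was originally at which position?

14

Undo the operations in reverse order, starting from position 20:
  undo op 6 (cut 38): 20 ← 58
  undo op 5 (in-shuffle, from bottom half): 58 ← 69
  undo op 4 (cut 65): 69 ← 54
  undo op 3 (in-shuffle, from bottom half): 54 ← 67
  undo op 2 (cut 42): 67 ← 29
  undo op 1 (in-shuffle, from top half): 29 ← 14
So the counter at position 20 came from original position 14.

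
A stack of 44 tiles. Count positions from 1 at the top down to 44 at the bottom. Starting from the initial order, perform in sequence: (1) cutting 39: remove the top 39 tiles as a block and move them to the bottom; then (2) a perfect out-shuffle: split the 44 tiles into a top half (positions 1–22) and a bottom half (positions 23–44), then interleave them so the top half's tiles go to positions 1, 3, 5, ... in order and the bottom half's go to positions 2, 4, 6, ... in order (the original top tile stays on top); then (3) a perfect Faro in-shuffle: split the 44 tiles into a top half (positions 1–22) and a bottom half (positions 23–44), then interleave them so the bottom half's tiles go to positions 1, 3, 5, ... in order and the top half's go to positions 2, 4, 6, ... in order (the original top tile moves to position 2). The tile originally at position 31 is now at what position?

Track the tile from position 31 forward through each operation:
  after op 1 (cut 39): 31 → 36
  after op 2 (out-shuffle): 36 → 28
  after op 3 (in-shuffle): 28 → 11

11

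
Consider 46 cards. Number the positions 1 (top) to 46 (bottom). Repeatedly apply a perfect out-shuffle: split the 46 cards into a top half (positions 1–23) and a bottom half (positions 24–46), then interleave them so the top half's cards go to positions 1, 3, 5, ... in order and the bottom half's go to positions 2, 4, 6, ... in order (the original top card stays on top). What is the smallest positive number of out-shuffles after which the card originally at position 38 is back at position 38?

12

Follow position 38 under repeated out-shuffles:
38 → 30 → 14 → 27 → 8 → 15 → 29 → 12 → 23 → 45 → 44 → 42 → 38
It first returns after 12 out-shuffles.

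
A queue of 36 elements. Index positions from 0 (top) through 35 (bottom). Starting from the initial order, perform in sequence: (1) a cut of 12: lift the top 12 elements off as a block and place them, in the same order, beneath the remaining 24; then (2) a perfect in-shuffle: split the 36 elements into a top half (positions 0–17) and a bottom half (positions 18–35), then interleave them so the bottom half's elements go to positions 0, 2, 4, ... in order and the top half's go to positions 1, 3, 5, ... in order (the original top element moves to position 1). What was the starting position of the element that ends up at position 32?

10

Undo the operations in reverse order, starting from position 32:
  undo op 2 (in-shuffle, from bottom half): 32 ← 34
  undo op 1 (cut 12): 34 ← 10
So the element at position 32 came from original position 10.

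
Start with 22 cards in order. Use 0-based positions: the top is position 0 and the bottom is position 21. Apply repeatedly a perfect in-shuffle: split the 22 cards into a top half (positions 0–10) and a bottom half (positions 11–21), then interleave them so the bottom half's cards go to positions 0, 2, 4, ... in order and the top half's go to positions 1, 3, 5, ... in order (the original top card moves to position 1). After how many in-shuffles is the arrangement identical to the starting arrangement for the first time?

11

The in-shuffle permutes the 22 positions with cycle lengths [11, 11].
Every card is home exactly when every cycle has completed a whole number of laps, i.e. after lcm(11) = 11 in-shuffles.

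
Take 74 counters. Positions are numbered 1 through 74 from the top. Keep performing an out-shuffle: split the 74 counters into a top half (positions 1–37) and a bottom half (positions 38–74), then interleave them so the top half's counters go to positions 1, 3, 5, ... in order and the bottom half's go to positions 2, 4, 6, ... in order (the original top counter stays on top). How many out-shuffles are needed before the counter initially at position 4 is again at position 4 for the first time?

Follow position 4 under repeated out-shuffles:
4 → 7 → 13 → 25 → 49 → 24 → 47 → 20 → 39 → 4
It first returns after 9 out-shuffles.

9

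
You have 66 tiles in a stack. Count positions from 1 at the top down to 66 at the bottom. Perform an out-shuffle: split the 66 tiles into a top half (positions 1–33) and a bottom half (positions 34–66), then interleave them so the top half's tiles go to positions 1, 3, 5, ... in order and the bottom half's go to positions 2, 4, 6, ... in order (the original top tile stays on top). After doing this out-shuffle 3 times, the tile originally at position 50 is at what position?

3

Track the tile's position through each out-shuffle:
50 → 34 → 2 → 3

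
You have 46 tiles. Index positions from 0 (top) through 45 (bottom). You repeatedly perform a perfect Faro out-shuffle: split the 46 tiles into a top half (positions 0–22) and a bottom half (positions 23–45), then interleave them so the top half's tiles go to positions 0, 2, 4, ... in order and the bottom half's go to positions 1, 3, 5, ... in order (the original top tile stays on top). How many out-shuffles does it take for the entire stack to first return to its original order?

The out-shuffle permutes the 46 positions with cycle lengths [1, 1, 2, 4, 4, 4, 6, 12, 12].
Every tile is home exactly when every cycle has completed a whole number of laps, i.e. after lcm(1, 2, 4, 6, 12) = 12 out-shuffles.

12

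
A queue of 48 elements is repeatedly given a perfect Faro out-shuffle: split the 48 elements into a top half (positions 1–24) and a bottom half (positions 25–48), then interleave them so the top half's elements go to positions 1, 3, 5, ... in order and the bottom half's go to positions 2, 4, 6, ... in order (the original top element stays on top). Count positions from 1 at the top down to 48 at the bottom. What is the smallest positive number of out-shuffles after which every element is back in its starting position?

The out-shuffle permutes the 48 positions with cycle lengths [1, 1, 23, 23].
Every element is home exactly when every cycle has completed a whole number of laps, i.e. after lcm(1, 23) = 23 out-shuffles.

23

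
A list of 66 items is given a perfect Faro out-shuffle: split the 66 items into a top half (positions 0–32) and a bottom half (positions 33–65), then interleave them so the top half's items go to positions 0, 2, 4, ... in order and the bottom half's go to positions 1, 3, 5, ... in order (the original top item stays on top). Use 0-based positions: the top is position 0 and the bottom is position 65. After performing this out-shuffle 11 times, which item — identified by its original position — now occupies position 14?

28

Work backwards from position 14, undoing one out-shuffle at a time:
14 ← 7 ← 36 ← 18 ← 9 ← 37 ← 51 ← 58 ← 29 ← 47 ← 56 ← 28
So the item now at position 14 started at position 28.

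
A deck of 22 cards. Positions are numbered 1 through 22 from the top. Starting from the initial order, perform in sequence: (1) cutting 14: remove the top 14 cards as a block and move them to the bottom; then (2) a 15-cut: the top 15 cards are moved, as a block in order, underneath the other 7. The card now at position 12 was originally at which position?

19

Undo the operations in reverse order, starting from position 12:
  undo op 2 (cut 15): 12 ← 5
  undo op 1 (cut 14): 5 ← 19
So the card at position 12 came from original position 19.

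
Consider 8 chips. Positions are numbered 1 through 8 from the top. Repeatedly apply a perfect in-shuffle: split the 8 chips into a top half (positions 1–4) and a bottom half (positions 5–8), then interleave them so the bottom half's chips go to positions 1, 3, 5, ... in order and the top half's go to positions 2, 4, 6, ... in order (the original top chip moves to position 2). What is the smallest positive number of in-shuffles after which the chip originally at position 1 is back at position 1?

Follow position 1 under repeated in-shuffles:
1 → 2 → 4 → 8 → 7 → 5 → 1
It first returns after 6 in-shuffles.

6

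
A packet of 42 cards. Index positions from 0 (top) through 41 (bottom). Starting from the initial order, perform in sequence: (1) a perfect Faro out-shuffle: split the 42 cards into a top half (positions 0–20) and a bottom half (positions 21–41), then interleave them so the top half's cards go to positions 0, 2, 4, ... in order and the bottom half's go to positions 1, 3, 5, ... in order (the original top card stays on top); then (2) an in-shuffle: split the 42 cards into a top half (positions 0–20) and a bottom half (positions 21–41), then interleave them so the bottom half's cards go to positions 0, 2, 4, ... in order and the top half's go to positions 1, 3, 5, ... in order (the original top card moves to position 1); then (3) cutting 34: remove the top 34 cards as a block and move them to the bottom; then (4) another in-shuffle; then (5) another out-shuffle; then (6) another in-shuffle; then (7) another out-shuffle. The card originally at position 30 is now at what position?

4

Track the card from position 30 forward through each operation:
  after op 1 (out-shuffle): 30 → 19
  after op 2 (in-shuffle): 19 → 39
  after op 3 (cut 34): 39 → 5
  after op 4 (in-shuffle): 5 → 11
  after op 5 (out-shuffle): 11 → 22
  after op 6 (in-shuffle): 22 → 2
  after op 7 (out-shuffle): 2 → 4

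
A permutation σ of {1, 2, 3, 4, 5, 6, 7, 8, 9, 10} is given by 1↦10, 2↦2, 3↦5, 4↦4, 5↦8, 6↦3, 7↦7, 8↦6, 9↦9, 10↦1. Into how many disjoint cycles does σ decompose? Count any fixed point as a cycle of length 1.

6

Cycle decomposition: (1 10) (2) (3 5 8 6) (4) (7) (9).
6 cycles.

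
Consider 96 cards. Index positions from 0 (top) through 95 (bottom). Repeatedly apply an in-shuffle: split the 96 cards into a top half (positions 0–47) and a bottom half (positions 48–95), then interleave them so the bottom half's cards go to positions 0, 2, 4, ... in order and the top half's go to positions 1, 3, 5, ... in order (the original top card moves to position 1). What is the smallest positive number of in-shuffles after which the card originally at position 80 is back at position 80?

Follow position 80 under repeated in-shuffles:
80 → 64 → 32 → 65 → 34 → 69 → 42 → 85 → ... → 80 (length 48)
It first returns after 48 in-shuffles.

48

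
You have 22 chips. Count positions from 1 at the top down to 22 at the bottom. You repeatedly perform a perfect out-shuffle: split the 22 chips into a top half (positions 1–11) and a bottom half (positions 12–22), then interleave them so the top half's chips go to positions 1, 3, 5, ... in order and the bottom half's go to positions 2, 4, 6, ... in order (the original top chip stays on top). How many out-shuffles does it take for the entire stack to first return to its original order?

The out-shuffle permutes the 22 positions with cycle lengths [1, 1, 2, 3, 3, 6, 6].
Every chip is home exactly when every cycle has completed a whole number of laps, i.e. after lcm(1, 2, 3, 6) = 6 out-shuffles.

6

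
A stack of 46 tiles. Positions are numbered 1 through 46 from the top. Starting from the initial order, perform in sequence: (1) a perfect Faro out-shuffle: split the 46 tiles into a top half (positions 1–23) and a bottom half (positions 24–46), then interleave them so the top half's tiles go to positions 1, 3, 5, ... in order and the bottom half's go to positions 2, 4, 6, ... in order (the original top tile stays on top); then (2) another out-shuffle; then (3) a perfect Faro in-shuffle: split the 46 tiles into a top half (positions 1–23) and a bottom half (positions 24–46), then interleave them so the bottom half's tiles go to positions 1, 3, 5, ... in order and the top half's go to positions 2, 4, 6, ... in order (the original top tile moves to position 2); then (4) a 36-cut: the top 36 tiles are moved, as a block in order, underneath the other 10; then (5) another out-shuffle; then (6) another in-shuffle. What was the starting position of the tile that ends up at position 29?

16

Undo the operations in reverse order, starting from position 29:
  undo op 6 (in-shuffle, from bottom half): 29 ← 38
  undo op 5 (out-shuffle, from bottom half): 38 ← 42
  undo op 4 (cut 36): 42 ← 32
  undo op 3 (in-shuffle, from top half): 32 ← 16
  undo op 2 (out-shuffle, from bottom half): 16 ← 31
  undo op 1 (out-shuffle, from top half): 31 ← 16
So the tile at position 29 came from original position 16.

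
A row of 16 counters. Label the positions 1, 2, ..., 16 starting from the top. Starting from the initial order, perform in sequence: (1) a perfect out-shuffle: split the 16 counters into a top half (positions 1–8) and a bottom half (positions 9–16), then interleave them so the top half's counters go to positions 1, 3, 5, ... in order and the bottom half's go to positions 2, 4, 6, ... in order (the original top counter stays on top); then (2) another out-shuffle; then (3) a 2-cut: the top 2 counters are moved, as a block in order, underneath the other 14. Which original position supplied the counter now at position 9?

Undo the operations in reverse order, starting from position 9:
  undo op 3 (cut 2): 9 ← 11
  undo op 2 (out-shuffle, from top half): 11 ← 6
  undo op 1 (out-shuffle, from bottom half): 6 ← 11
So the counter at position 9 came from original position 11.

11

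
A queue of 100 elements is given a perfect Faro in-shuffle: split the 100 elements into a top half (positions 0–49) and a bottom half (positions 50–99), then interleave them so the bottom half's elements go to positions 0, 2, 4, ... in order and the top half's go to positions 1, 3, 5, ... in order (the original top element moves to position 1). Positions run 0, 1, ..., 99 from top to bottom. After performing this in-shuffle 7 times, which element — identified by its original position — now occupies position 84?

62

Work backwards from position 84, undoing one in-shuffle at a time:
84 ← 92 ← 96 ← 98 ← 99 ← 49 ← 24 ← 62
So the element now at position 84 started at position 62.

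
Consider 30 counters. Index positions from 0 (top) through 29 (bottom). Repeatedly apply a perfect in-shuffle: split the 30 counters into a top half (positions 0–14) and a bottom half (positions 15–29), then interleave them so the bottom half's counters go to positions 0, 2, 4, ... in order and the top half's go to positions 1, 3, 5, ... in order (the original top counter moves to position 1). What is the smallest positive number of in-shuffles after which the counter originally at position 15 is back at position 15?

Follow position 15 under repeated in-shuffles:
15 → 0 → 1 → 3 → 7 → 15
It first returns after 5 in-shuffles.

5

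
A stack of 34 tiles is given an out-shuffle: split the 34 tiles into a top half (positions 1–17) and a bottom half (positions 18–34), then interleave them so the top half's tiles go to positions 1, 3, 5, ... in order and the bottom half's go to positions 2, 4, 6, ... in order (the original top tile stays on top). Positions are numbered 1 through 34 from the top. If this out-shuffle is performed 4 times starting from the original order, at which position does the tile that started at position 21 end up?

Track the tile's position through each out-shuffle:
21 → 8 → 15 → 29 → 24

24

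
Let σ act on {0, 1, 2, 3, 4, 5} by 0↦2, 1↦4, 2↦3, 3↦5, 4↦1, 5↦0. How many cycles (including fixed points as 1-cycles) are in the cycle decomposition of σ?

2

Cycle decomposition: (0 2 3 5) (1 4).
2 cycles.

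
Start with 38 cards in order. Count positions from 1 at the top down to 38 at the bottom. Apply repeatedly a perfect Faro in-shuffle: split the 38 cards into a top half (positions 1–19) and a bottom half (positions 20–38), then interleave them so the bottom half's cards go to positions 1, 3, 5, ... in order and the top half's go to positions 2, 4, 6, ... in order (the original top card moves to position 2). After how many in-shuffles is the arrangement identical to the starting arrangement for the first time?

The in-shuffle permutes the 38 positions with cycle lengths [2, 12, 12, 12].
Every card is home exactly when every cycle has completed a whole number of laps, i.e. after lcm(2, 12) = 12 in-shuffles.

12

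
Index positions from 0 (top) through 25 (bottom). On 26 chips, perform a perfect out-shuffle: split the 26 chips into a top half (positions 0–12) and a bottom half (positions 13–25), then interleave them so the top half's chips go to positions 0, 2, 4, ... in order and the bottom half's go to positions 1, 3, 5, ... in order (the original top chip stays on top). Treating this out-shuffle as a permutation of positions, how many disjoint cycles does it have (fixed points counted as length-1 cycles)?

Trace each unvisited position around until it returns:
(0) (1 2 4 8 16 7 ... len 20) (5 10 20 15) (25)
4 cycles in total.

4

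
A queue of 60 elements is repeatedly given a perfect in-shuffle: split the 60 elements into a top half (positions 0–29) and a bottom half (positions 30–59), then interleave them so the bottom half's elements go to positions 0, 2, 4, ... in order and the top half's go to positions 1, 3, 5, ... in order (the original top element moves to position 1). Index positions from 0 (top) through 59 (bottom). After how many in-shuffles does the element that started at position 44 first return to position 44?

Follow position 44 under repeated in-shuffles:
44 → 28 → 57 → 54 → 48 → 36 → 12 → 25 → ... → 44 (length 60)
It first returns after 60 in-shuffles.

60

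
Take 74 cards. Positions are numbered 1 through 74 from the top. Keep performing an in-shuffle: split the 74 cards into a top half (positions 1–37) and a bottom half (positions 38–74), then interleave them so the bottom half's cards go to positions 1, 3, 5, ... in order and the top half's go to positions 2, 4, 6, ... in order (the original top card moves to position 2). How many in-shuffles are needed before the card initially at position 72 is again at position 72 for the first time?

20

Follow position 72 under repeated in-shuffles:
72 → 69 → 63 → 51 → 27 → 54 → 33 → 66 → 57 → 39 → 3 → 6 → 12 → 24 → 48 → 21 → 42 → 9 → 18 → 36 → 72
It first returns after 20 in-shuffles.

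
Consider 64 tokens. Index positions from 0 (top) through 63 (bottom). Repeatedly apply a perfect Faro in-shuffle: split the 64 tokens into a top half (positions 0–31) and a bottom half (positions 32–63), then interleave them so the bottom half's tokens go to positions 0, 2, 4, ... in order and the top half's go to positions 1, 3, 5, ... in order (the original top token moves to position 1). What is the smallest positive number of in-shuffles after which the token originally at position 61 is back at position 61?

12

Follow position 61 under repeated in-shuffles:
61 → 58 → 52 → 40 → 16 → 33 → 2 → 5 → 11 → 23 → 47 → 30 → 61
It first returns after 12 in-shuffles.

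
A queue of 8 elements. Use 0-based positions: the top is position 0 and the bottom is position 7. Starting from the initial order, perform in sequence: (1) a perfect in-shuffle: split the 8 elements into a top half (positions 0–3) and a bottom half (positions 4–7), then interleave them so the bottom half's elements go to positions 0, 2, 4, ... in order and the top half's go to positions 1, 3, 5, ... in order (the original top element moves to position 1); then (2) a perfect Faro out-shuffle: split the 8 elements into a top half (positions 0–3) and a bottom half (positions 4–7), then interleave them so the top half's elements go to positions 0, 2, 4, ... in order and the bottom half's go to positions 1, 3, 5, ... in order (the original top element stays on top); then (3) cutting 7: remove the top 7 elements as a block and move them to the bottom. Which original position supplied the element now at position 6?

Undo the operations in reverse order, starting from position 6:
  undo op 3 (cut 7): 6 ← 5
  undo op 2 (out-shuffle, from bottom half): 5 ← 6
  undo op 1 (in-shuffle, from bottom half): 6 ← 7
So the element at position 6 came from original position 7.

7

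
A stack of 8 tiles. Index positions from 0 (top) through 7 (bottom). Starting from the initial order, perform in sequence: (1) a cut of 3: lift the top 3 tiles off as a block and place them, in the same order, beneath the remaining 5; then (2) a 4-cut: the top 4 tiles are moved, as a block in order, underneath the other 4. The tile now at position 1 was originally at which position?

Undo the operations in reverse order, starting from position 1:
  undo op 2 (cut 4): 1 ← 5
  undo op 1 (cut 3): 5 ← 0
So the tile at position 1 came from original position 0.

0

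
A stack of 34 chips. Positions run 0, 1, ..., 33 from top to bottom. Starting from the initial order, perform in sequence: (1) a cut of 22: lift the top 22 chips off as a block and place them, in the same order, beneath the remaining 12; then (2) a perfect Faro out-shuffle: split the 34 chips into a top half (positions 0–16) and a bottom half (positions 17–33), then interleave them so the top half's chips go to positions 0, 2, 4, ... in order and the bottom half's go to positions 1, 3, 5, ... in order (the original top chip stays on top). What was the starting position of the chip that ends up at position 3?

6

Undo the operations in reverse order, starting from position 3:
  undo op 2 (out-shuffle, from bottom half): 3 ← 18
  undo op 1 (cut 22): 18 ← 6
So the chip at position 3 came from original position 6.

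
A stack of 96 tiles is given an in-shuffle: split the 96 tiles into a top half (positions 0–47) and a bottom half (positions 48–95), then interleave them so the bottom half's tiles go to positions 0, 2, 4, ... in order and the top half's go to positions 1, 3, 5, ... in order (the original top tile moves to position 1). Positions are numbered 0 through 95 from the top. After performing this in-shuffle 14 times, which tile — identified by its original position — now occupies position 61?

Work backwards from position 61, undoing one in-shuffle at a time:
61 ← 30 ← 63 ← 31 ← 15 ← ... ← 46 (14 steps).
So the tile now at position 61 started at position 46.

46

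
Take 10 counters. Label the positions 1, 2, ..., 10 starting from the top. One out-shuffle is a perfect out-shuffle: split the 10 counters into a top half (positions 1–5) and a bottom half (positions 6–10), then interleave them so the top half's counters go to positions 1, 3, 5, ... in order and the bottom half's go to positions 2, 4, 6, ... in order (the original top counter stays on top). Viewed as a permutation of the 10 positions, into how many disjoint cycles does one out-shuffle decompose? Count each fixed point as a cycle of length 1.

4

Trace each unvisited position around until it returns:
(1) (2 3 5 9 8 6) (4 7) (10)
4 cycles in total.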